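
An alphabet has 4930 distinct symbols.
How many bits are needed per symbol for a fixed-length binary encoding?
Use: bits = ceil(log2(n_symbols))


log2(4930) = 12.2674
Bracket: 2^12 = 4096 < 4930 <= 2^13 = 8192
So ceil(log2(4930)) = 13

bits = ceil(log2(4930)) = ceil(12.2674) = 13 bits


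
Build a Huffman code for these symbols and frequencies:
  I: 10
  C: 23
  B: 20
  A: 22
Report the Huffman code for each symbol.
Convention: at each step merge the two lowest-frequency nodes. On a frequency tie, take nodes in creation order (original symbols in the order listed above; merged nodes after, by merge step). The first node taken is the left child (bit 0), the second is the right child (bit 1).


Huffman tree construction:
Step 1: Merge I(10) + B(20) = 30
Step 2: Merge A(22) + C(23) = 45
Step 3: Merge (I+B)(30) + (A+C)(45) = 75
Read each symbol's code off the tree from the root (left child = 0, right child = 1).

Codes:
  I: 00 (length 2)
  C: 11 (length 2)
  B: 01 (length 2)
  A: 10 (length 2)
Average code length: 150/75 = 2.0000 bits/symbol


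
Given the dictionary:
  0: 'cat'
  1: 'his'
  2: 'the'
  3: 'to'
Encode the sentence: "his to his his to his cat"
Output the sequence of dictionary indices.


Look up each word in the dictionary:
  'his' -> 1
  'to' -> 3
  'his' -> 1
  'his' -> 1
  'to' -> 3
  'his' -> 1
  'cat' -> 0

Encoded: [1, 3, 1, 1, 3, 1, 0]


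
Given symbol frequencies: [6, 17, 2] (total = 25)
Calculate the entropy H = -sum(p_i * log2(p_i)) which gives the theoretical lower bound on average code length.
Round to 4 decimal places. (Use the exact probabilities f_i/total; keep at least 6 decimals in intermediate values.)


Per-symbol terms -p_i * log2(p_i) with p_i = f_i/25:
  p = 6/25 = 0.240000: log2(p) = -2.058894, -p*log2(p) = 0.494134
  p = 17/25 = 0.680000: log2(p) = -0.556393, -p*log2(p) = 0.378347
  p = 2/25 = 0.080000: log2(p) = -3.643856, -p*log2(p) = 0.291508
H = 0.494134 + 0.378347 + 0.291508 = 1.163989

H = 1.164 bits/symbol


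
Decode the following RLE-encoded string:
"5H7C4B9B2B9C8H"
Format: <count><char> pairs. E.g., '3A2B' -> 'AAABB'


Expanding each <count><char> pair:
  5H -> 'HHHHH'
  7C -> 'CCCCCCC'
  4B -> 'BBBB'
  9B -> 'BBBBBBBBB'
  2B -> 'BB'
  9C -> 'CCCCCCCCC'
  8H -> 'HHHHHHHH'

Decoded = HHHHHCCCCCCCBBBBBBBBBBBBBBBCCCCCCCCCHHHHHHHH


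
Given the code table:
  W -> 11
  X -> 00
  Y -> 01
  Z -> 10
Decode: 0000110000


Decoding:
00 -> X
00 -> X
11 -> W
00 -> X
00 -> X


Result: XXWXX


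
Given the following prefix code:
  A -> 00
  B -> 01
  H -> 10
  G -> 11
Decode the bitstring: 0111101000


Decoding step by step:
Bits 01 -> B
Bits 11 -> G
Bits 10 -> H
Bits 10 -> H
Bits 00 -> A


Decoded message: BGHHA


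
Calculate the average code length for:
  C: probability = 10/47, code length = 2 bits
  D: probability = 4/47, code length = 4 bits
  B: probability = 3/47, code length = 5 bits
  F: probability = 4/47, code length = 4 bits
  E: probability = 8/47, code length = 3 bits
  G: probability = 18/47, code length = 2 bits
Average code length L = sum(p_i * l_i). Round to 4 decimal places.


Weighted contributions p_i * l_i:
  C: (10/47) * 2 = 20/47
  D: (4/47) * 4 = 16/47
  B: (3/47) * 5 = 15/47
  F: (4/47) * 4 = 16/47
  E: (8/47) * 3 = 24/47
  G: (18/47) * 2 = 36/47
Sum = (20 + 16 + 15 + 16 + 24 + 36)/47 = 127/47

L = 127/47 = 2.7021 bits/symbol


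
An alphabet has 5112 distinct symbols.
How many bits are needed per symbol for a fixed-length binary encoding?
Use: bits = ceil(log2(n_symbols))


log2(5112) = 12.3197
Bracket: 2^12 = 4096 < 5112 <= 2^13 = 8192
So ceil(log2(5112)) = 13

bits = ceil(log2(5112)) = ceil(12.3197) = 13 bits


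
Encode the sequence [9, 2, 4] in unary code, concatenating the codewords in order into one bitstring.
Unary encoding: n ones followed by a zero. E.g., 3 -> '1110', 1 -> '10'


Encode each number as n ones followed by a terminating 0:
  9 -> 1111111110 (10 bits)
  2 -> 110 (3 bits)
  4 -> 11110 (5 bits)
Total length = 10 + 3 + 5 = 18 bits.

Unary([9, 2, 4]) = 111111111011011110 (18 bits)


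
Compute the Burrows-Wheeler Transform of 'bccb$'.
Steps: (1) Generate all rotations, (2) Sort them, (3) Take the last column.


Rotations (sorted):
  0: $bccb -> last char: b
  1: b$bcc -> last char: c
  2: bccb$ -> last char: $
  3: cb$bc -> last char: c
  4: ccb$b -> last char: b


BWT = bc$cb


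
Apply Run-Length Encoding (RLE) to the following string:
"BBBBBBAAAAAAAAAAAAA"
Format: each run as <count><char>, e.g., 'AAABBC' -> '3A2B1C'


Scanning runs left to right:
  i=0: run of 'B' x 6 -> '6B'
  i=6: run of 'A' x 13 -> '13A'

RLE = 6B13A


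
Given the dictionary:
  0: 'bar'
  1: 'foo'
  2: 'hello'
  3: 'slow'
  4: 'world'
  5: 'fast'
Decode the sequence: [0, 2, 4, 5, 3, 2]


Look up each index in the dictionary:
  0 -> 'bar'
  2 -> 'hello'
  4 -> 'world'
  5 -> 'fast'
  3 -> 'slow'
  2 -> 'hello'

Decoded: "bar hello world fast slow hello"


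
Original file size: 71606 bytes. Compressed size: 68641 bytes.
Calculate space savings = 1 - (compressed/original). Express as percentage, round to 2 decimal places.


ratio = compressed/original = 68641/71606 = 0.958593
savings = 1 - ratio = 1 - 0.958593 = 0.041407
as a percentage: 0.041407 * 100 = 4.14%

Space savings = 1 - 68641/71606 = 4.14%


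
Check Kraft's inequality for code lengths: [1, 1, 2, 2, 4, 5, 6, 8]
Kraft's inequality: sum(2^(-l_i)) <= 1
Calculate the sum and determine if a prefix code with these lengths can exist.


Sum = 2^(-1) + 2^(-1) + 2^(-2) + 2^(-2) + 2^(-4) + 2^(-5) + 2^(-6) + 2^(-8)
    = 0.5 + 0.5 + 0.25 + 0.25 + 0.0625 + 0.03125 + 0.015625 + 0.00390625
    = 413/256 = 1.61328125
Since 1.61328125 > 1, Kraft's inequality is NOT satisfied.
A prefix code with these lengths CANNOT exist.

Kraft sum = 1.61328125. Not satisfied.


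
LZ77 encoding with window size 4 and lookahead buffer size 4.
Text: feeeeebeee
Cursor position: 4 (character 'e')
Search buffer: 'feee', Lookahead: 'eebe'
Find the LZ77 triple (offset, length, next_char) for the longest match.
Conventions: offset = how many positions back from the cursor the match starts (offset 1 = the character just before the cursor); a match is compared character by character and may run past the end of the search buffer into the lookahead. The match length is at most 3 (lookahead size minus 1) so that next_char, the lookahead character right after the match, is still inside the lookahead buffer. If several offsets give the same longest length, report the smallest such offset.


Try each offset into the search buffer:
  offset=1 (pos 3, char 'e'): match length 2
  offset=2 (pos 2, char 'e'): match length 2
  offset=3 (pos 1, char 'e'): match length 2
  offset=4 (pos 0, char 'f'): match length 0
Longest match has length 2, found at offsets 1, 2, 3; take the smallest, offset 1.
next_char = character at position 4 + 2 = 6 -> 'b'

Best match: offset=1, length=2 (matching 'ee' starting at position 3)
LZ77 triple: (1, 2, 'b')


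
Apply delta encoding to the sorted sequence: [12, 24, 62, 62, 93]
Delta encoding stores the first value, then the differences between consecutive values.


First value: 12
Deltas:
  24 - 12 = 12
  62 - 24 = 38
  62 - 62 = 0
  93 - 62 = 31


Delta encoded: [12, 12, 38, 0, 31]


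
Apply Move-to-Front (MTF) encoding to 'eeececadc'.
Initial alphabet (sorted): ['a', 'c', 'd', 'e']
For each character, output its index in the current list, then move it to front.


MTF encoding:
'e': index 3 in ['a', 'c', 'd', 'e'] -> ['e', 'a', 'c', 'd']
'e': index 0 in ['e', 'a', 'c', 'd'] -> ['e', 'a', 'c', 'd']
'e': index 0 in ['e', 'a', 'c', 'd'] -> ['e', 'a', 'c', 'd']
'c': index 2 in ['e', 'a', 'c', 'd'] -> ['c', 'e', 'a', 'd']
'e': index 1 in ['c', 'e', 'a', 'd'] -> ['e', 'c', 'a', 'd']
'c': index 1 in ['e', 'c', 'a', 'd'] -> ['c', 'e', 'a', 'd']
'a': index 2 in ['c', 'e', 'a', 'd'] -> ['a', 'c', 'e', 'd']
'd': index 3 in ['a', 'c', 'e', 'd'] -> ['d', 'a', 'c', 'e']
'c': index 2 in ['d', 'a', 'c', 'e'] -> ['c', 'd', 'a', 'e']


Output: [3, 0, 0, 2, 1, 1, 2, 3, 2]


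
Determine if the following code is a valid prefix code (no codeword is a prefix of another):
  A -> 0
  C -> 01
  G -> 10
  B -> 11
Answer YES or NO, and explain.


Checking each pair (does one codeword prefix another?):
  A='0' vs C='01': prefix -- VIOLATION

NO -- this is NOT a valid prefix code. A (0) is a prefix of C (01).


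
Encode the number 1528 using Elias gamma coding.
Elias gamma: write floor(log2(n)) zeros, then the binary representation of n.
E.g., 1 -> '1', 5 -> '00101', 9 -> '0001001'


num_bits = floor(log2(1528)) + 1 = 11
leading_zeros = num_bits - 1 = 10
binary(1528) = 10111111000

Elias gamma(1528) = '0000000000' + '10111111000' = 000000000010111111000 (21 bits)


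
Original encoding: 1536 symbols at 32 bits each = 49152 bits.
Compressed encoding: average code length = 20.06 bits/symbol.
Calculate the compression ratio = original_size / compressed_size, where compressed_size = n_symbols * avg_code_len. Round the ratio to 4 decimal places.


original_size = n_symbols * orig_bits = 1536 * 32 = 49152 bits
compressed_size = n_symbols * avg_code_len = 1536 * 20.06 = 30812.16 bits
ratio = original_size / compressed_size = 49152 / 30812.16 = 1.5952

Compression ratio = 1.5952


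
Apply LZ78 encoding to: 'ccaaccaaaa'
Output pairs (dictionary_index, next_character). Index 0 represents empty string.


LZ78 encoding steps:
Dictionary: {0: ''}
Step 1: w='' (idx 0), next='c' -> output (0, 'c'), add 'c' as idx 1
Step 2: w='c' (idx 1), next='a' -> output (1, 'a'), add 'ca' as idx 2
Step 3: w='' (idx 0), next='a' -> output (0, 'a'), add 'a' as idx 3
Step 4: w='c' (idx 1), next='c' -> output (1, 'c'), add 'cc' as idx 4
Step 5: w='a' (idx 3), next='a' -> output (3, 'a'), add 'aa' as idx 5
Step 6: w='aa' (idx 5), end of input -> output (5, '')


Encoded: [(0, 'c'), (1, 'a'), (0, 'a'), (1, 'c'), (3, 'a'), (5, '')]


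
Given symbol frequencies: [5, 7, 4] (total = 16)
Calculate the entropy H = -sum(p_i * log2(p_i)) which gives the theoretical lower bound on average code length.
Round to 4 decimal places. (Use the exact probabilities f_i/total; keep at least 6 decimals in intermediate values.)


Per-symbol terms -p_i * log2(p_i) with p_i = f_i/16:
  p = 5/16 = 0.312500: log2(p) = -1.678072, -p*log2(p) = 0.524397
  p = 7/16 = 0.437500: log2(p) = -1.192645, -p*log2(p) = 0.521782
  p = 4/16 = 0.250000: log2(p) = -2.000000, -p*log2(p) = 0.500000
H = 0.524397 + 0.521782 + 0.500000 = 1.546179

H = 1.5462 bits/symbol


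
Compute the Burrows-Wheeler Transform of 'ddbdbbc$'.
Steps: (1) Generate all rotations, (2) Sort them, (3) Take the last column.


Rotations (sorted):
  0: $ddbdbbc -> last char: c
  1: bbc$ddbd -> last char: d
  2: bc$ddbdb -> last char: b
  3: bdbbc$dd -> last char: d
  4: c$ddbdbb -> last char: b
  5: dbbc$ddb -> last char: b
  6: dbdbbc$d -> last char: d
  7: ddbdbbc$ -> last char: $


BWT = cdbdbbd$


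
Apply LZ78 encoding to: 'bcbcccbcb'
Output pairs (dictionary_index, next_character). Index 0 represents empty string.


LZ78 encoding steps:
Dictionary: {0: ''}
Step 1: w='' (idx 0), next='b' -> output (0, 'b'), add 'b' as idx 1
Step 2: w='' (idx 0), next='c' -> output (0, 'c'), add 'c' as idx 2
Step 3: w='b' (idx 1), next='c' -> output (1, 'c'), add 'bc' as idx 3
Step 4: w='c' (idx 2), next='c' -> output (2, 'c'), add 'cc' as idx 4
Step 5: w='bc' (idx 3), next='b' -> output (3, 'b'), add 'bcb' as idx 5


Encoded: [(0, 'b'), (0, 'c'), (1, 'c'), (2, 'c'), (3, 'b')]


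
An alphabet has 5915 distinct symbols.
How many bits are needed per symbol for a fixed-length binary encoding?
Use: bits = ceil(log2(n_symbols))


log2(5915) = 12.5302
Bracket: 2^12 = 4096 < 5915 <= 2^13 = 8192
So ceil(log2(5915)) = 13

bits = ceil(log2(5915)) = ceil(12.5302) = 13 bits


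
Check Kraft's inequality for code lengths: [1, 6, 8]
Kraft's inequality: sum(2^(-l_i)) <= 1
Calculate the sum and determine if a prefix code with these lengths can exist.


Sum = 2^(-1) + 2^(-6) + 2^(-8)
    = 0.5 + 0.015625 + 0.00390625
    = 133/256 = 0.51953125
Since 0.51953125 <= 1, Kraft's inequality IS satisfied.
A prefix code with these lengths CAN exist.

Kraft sum = 0.51953125. Satisfied.


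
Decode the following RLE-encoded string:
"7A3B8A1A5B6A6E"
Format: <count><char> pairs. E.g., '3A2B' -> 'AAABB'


Expanding each <count><char> pair:
  7A -> 'AAAAAAA'
  3B -> 'BBB'
  8A -> 'AAAAAAAA'
  1A -> 'A'
  5B -> 'BBBBB'
  6A -> 'AAAAAA'
  6E -> 'EEEEEE'

Decoded = AAAAAAABBBAAAAAAAAABBBBBAAAAAAEEEEEE


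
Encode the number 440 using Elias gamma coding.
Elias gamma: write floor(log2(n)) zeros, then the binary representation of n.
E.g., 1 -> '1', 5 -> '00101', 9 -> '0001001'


num_bits = floor(log2(440)) + 1 = 9
leading_zeros = num_bits - 1 = 8
binary(440) = 110111000

Elias gamma(440) = '00000000' + '110111000' = 00000000110111000 (17 bits)


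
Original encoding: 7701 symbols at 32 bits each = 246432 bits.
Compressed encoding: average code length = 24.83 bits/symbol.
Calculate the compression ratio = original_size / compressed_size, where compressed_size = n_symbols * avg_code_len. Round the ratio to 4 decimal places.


original_size = n_symbols * orig_bits = 7701 * 32 = 246432 bits
compressed_size = n_symbols * avg_code_len = 7701 * 24.83 = 191215.83 bits
ratio = original_size / compressed_size = 246432 / 191215.83 = 1.2888

Compression ratio = 1.2888


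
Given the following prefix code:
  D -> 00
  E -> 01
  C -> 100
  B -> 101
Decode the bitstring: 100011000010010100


Decoding step by step:
Bits 100 -> C
Bits 01 -> E
Bits 100 -> C
Bits 00 -> D
Bits 100 -> C
Bits 101 -> B
Bits 00 -> D


Decoded message: CECDCBD


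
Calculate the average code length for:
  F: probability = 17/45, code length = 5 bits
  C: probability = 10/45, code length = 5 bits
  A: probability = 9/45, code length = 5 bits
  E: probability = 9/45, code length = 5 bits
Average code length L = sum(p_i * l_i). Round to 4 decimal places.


Weighted contributions p_i * l_i:
  F: (17/45) * 5 = 85/45
  C: (10/45) * 5 = 50/45
  A: (9/45) * 5 = 45/45
  E: (9/45) * 5 = 45/45
Sum = (85 + 50 + 45 + 45)/45 = 225/45

L = 225/45 = 5.0000 bits/symbol


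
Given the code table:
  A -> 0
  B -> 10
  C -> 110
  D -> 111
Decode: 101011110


Decoding:
10 -> B
10 -> B
111 -> D
10 -> B


Result: BBDB


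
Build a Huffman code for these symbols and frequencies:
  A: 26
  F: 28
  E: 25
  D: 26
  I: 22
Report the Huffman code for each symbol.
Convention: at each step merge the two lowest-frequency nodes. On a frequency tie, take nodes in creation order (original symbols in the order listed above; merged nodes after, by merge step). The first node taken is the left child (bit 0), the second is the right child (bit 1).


Huffman tree construction:
Step 1: Merge I(22) + E(25) = 47
Step 2: Merge A(26) + D(26) = 52
Step 3: Merge F(28) + (I+E)(47) = 75
Step 4: Merge (A+D)(52) + (F+(I+E))(75) = 127
Read each symbol's code off the tree from the root (left child = 0, right child = 1).

Codes:
  A: 00 (length 2)
  F: 10 (length 2)
  E: 111 (length 3)
  D: 01 (length 2)
  I: 110 (length 3)
Average code length: 301/127 = 2.3701 bits/symbol


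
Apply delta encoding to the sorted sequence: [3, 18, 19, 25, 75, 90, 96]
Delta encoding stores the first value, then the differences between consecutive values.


First value: 3
Deltas:
  18 - 3 = 15
  19 - 18 = 1
  25 - 19 = 6
  75 - 25 = 50
  90 - 75 = 15
  96 - 90 = 6


Delta encoded: [3, 15, 1, 6, 50, 15, 6]


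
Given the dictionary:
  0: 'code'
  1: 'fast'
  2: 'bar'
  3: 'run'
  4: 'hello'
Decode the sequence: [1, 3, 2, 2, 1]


Look up each index in the dictionary:
  1 -> 'fast'
  3 -> 'run'
  2 -> 'bar'
  2 -> 'bar'
  1 -> 'fast'

Decoded: "fast run bar bar fast"


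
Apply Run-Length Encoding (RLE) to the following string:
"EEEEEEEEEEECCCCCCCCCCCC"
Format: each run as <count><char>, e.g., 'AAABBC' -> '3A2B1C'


Scanning runs left to right:
  i=0: run of 'E' x 11 -> '11E'
  i=11: run of 'C' x 12 -> '12C'

RLE = 11E12C


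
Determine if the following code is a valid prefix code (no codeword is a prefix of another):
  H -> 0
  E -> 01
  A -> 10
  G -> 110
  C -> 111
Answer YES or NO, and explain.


Checking each pair (does one codeword prefix another?):
  H='0' vs E='01': prefix -- VIOLATION

NO -- this is NOT a valid prefix code. H (0) is a prefix of E (01).


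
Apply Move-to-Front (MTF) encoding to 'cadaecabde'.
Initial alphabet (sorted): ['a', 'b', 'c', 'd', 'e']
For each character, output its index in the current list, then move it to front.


MTF encoding:
'c': index 2 in ['a', 'b', 'c', 'd', 'e'] -> ['c', 'a', 'b', 'd', 'e']
'a': index 1 in ['c', 'a', 'b', 'd', 'e'] -> ['a', 'c', 'b', 'd', 'e']
'd': index 3 in ['a', 'c', 'b', 'd', 'e'] -> ['d', 'a', 'c', 'b', 'e']
'a': index 1 in ['d', 'a', 'c', 'b', 'e'] -> ['a', 'd', 'c', 'b', 'e']
'e': index 4 in ['a', 'd', 'c', 'b', 'e'] -> ['e', 'a', 'd', 'c', 'b']
'c': index 3 in ['e', 'a', 'd', 'c', 'b'] -> ['c', 'e', 'a', 'd', 'b']
'a': index 2 in ['c', 'e', 'a', 'd', 'b'] -> ['a', 'c', 'e', 'd', 'b']
'b': index 4 in ['a', 'c', 'e', 'd', 'b'] -> ['b', 'a', 'c', 'e', 'd']
'd': index 4 in ['b', 'a', 'c', 'e', 'd'] -> ['d', 'b', 'a', 'c', 'e']
'e': index 4 in ['d', 'b', 'a', 'c', 'e'] -> ['e', 'd', 'b', 'a', 'c']


Output: [2, 1, 3, 1, 4, 3, 2, 4, 4, 4]


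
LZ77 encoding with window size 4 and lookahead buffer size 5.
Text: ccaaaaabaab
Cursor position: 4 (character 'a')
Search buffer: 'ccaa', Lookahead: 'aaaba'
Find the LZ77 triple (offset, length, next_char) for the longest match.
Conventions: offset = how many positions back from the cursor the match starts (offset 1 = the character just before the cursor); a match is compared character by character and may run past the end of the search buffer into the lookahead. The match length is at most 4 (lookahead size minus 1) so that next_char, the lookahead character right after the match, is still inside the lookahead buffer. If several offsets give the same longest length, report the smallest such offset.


Try each offset into the search buffer:
  offset=1 (pos 3, char 'a'): match length 3
  offset=2 (pos 2, char 'a'): match length 3
  offset=3 (pos 1, char 'c'): match length 0
  offset=4 (pos 0, char 'c'): match length 0
Longest match has length 3, found at offsets 1, 2; take the smallest, offset 1.
next_char = character at position 4 + 3 = 7 -> 'b'

Best match: offset=1, length=3 (matching 'aaa' starting at position 3)
LZ77 triple: (1, 3, 'b')


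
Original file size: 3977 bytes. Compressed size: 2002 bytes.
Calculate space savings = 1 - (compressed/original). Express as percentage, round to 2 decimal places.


ratio = compressed/original = 2002/3977 = 0.503395
savings = 1 - ratio = 1 - 0.503395 = 0.496605
as a percentage: 0.496605 * 100 = 49.66%

Space savings = 1 - 2002/3977 = 49.66%


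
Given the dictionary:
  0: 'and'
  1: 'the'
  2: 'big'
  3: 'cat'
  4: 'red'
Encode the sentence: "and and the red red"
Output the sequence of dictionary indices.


Look up each word in the dictionary:
  'and' -> 0
  'and' -> 0
  'the' -> 1
  'red' -> 4
  'red' -> 4

Encoded: [0, 0, 1, 4, 4]


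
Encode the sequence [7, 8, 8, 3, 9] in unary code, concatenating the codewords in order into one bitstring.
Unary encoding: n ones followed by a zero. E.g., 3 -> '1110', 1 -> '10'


Encode each number as n ones followed by a terminating 0:
  7 -> 11111110 (8 bits)
  8 -> 111111110 (9 bits)
  8 -> 111111110 (9 bits)
  3 -> 1110 (4 bits)
  9 -> 1111111110 (10 bits)
Total length = 8 + 9 + 9 + 4 + 10 = 40 bits.

Unary([7, 8, 8, 3, 9]) = 1111111011111111011111111011101111111110 (40 bits)


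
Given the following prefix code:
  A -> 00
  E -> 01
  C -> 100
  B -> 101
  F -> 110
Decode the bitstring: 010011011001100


Decoding step by step:
Bits 01 -> E
Bits 00 -> A
Bits 110 -> F
Bits 110 -> F
Bits 01 -> E
Bits 100 -> C


Decoded message: EAFFEC


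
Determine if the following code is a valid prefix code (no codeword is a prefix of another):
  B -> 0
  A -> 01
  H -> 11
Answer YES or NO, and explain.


Checking each pair (does one codeword prefix another?):
  B='0' vs A='01': prefix -- VIOLATION

NO -- this is NOT a valid prefix code. B (0) is a prefix of A (01).


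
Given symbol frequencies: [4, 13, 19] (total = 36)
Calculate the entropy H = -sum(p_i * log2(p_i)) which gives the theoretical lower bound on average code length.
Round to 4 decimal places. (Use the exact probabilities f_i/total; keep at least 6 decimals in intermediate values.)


Per-symbol terms -p_i * log2(p_i) with p_i = f_i/36:
  p = 4/36 = 0.111111: log2(p) = -3.169925, -p*log2(p) = 0.352214
  p = 13/36 = 0.361111: log2(p) = -1.469485, -p*log2(p) = 0.530647
  p = 19/36 = 0.527778: log2(p) = -0.921997, -p*log2(p) = 0.486610
H = 0.352214 + 0.530647 + 0.486610 = 1.369471

H = 1.3695 bits/symbol


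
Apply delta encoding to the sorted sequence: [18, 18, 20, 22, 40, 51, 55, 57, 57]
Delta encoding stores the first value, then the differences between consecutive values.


First value: 18
Deltas:
  18 - 18 = 0
  20 - 18 = 2
  22 - 20 = 2
  40 - 22 = 18
  51 - 40 = 11
  55 - 51 = 4
  57 - 55 = 2
  57 - 57 = 0


Delta encoded: [18, 0, 2, 2, 18, 11, 4, 2, 0]


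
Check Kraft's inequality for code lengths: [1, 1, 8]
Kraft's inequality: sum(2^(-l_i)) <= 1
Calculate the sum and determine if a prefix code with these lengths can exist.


Sum = 2^(-1) + 2^(-1) + 2^(-8)
    = 0.5 + 0.5 + 0.00390625
    = 257/256 = 1.00390625
Since 1.00390625 > 1, Kraft's inequality is NOT satisfied.
A prefix code with these lengths CANNOT exist.

Kraft sum = 1.00390625. Not satisfied.


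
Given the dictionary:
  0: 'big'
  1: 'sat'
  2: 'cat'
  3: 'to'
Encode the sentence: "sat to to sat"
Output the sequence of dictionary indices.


Look up each word in the dictionary:
  'sat' -> 1
  'to' -> 3
  'to' -> 3
  'sat' -> 1

Encoded: [1, 3, 3, 1]


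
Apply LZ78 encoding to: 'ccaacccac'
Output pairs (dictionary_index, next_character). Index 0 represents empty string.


LZ78 encoding steps:
Dictionary: {0: ''}
Step 1: w='' (idx 0), next='c' -> output (0, 'c'), add 'c' as idx 1
Step 2: w='c' (idx 1), next='a' -> output (1, 'a'), add 'ca' as idx 2
Step 3: w='' (idx 0), next='a' -> output (0, 'a'), add 'a' as idx 3
Step 4: w='c' (idx 1), next='c' -> output (1, 'c'), add 'cc' as idx 4
Step 5: w='ca' (idx 2), next='c' -> output (2, 'c'), add 'cac' as idx 5


Encoded: [(0, 'c'), (1, 'a'), (0, 'a'), (1, 'c'), (2, 'c')]


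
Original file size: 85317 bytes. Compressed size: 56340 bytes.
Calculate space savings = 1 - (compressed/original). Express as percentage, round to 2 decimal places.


ratio = compressed/original = 56340/85317 = 0.660361
savings = 1 - ratio = 1 - 0.660361 = 0.339639
as a percentage: 0.339639 * 100 = 33.96%

Space savings = 1 - 56340/85317 = 33.96%


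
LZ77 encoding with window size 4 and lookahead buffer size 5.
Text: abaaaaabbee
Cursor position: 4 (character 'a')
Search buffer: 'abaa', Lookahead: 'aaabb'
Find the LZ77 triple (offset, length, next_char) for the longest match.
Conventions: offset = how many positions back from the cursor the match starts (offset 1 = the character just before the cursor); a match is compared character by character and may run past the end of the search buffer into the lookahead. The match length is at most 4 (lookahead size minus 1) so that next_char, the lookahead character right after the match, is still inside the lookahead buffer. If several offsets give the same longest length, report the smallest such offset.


Try each offset into the search buffer:
  offset=1 (pos 3, char 'a'): match length 3
  offset=2 (pos 2, char 'a'): match length 3
  offset=3 (pos 1, char 'b'): match length 0
  offset=4 (pos 0, char 'a'): match length 1
Longest match has length 3, found at offsets 1, 2; take the smallest, offset 1.
next_char = character at position 4 + 3 = 7 -> 'b'

Best match: offset=1, length=3 (matching 'aaa' starting at position 3)
LZ77 triple: (1, 3, 'b')


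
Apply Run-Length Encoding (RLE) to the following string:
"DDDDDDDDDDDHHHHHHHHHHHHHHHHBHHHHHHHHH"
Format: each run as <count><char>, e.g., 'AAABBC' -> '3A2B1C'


Scanning runs left to right:
  i=0: run of 'D' x 11 -> '11D'
  i=11: run of 'H' x 16 -> '16H'
  i=27: run of 'B' x 1 -> '1B'
  i=28: run of 'H' x 9 -> '9H'

RLE = 11D16H1B9H


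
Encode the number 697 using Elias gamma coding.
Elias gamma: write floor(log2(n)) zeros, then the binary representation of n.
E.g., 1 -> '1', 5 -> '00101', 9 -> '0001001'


num_bits = floor(log2(697)) + 1 = 10
leading_zeros = num_bits - 1 = 9
binary(697) = 1010111001

Elias gamma(697) = '000000000' + '1010111001' = 0000000001010111001 (19 bits)


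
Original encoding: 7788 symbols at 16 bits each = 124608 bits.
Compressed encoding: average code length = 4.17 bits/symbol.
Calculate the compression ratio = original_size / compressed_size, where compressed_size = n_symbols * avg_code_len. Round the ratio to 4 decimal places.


original_size = n_symbols * orig_bits = 7788 * 16 = 124608 bits
compressed_size = n_symbols * avg_code_len = 7788 * 4.17 = 32475.96 bits
ratio = original_size / compressed_size = 124608 / 32475.96 = 3.8369

Compression ratio = 3.8369


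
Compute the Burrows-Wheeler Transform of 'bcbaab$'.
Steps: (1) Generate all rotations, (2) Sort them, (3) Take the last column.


Rotations (sorted):
  0: $bcbaab -> last char: b
  1: aab$bcb -> last char: b
  2: ab$bcba -> last char: a
  3: b$bcbaa -> last char: a
  4: baab$bc -> last char: c
  5: bcbaab$ -> last char: $
  6: cbaab$b -> last char: b


BWT = bbaac$b


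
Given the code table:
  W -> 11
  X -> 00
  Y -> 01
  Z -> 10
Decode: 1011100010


Decoding:
10 -> Z
11 -> W
10 -> Z
00 -> X
10 -> Z


Result: ZWZXZ


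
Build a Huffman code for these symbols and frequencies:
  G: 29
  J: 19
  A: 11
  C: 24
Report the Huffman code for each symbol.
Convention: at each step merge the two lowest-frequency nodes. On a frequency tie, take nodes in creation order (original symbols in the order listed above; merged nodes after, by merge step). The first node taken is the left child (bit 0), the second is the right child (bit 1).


Huffman tree construction:
Step 1: Merge A(11) + J(19) = 30
Step 2: Merge C(24) + G(29) = 53
Step 3: Merge (A+J)(30) + (C+G)(53) = 83
Read each symbol's code off the tree from the root (left child = 0, right child = 1).

Codes:
  G: 11 (length 2)
  J: 01 (length 2)
  A: 00 (length 2)
  C: 10 (length 2)
Average code length: 166/83 = 2.0000 bits/symbol


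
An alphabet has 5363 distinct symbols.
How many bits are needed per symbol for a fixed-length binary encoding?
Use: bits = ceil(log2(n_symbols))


log2(5363) = 12.3888
Bracket: 2^12 = 4096 < 5363 <= 2^13 = 8192
So ceil(log2(5363)) = 13

bits = ceil(log2(5363)) = ceil(12.3888) = 13 bits


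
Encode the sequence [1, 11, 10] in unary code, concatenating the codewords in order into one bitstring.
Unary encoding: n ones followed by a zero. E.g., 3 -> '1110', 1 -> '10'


Encode each number as n ones followed by a terminating 0:
  1 -> 10 (2 bits)
  11 -> 111111111110 (12 bits)
  10 -> 11111111110 (11 bits)
Total length = 2 + 12 + 11 = 25 bits.

Unary([1, 11, 10]) = 1011111111111011111111110 (25 bits)


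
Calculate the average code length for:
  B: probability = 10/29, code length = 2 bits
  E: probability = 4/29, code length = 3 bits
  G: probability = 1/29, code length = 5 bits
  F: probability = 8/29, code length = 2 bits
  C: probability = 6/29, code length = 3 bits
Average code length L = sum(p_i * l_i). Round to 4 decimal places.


Weighted contributions p_i * l_i:
  B: (10/29) * 2 = 20/29
  E: (4/29) * 3 = 12/29
  G: (1/29) * 5 = 5/29
  F: (8/29) * 2 = 16/29
  C: (6/29) * 3 = 18/29
Sum = (20 + 12 + 5 + 16 + 18)/29 = 71/29

L = 71/29 = 2.4483 bits/symbol


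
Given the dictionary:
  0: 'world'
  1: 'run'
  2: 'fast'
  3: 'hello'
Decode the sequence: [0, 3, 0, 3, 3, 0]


Look up each index in the dictionary:
  0 -> 'world'
  3 -> 'hello'
  0 -> 'world'
  3 -> 'hello'
  3 -> 'hello'
  0 -> 'world'

Decoded: "world hello world hello hello world"


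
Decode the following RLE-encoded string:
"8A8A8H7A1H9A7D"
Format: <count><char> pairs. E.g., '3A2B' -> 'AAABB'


Expanding each <count><char> pair:
  8A -> 'AAAAAAAA'
  8A -> 'AAAAAAAA'
  8H -> 'HHHHHHHH'
  7A -> 'AAAAAAA'
  1H -> 'H'
  9A -> 'AAAAAAAAA'
  7D -> 'DDDDDDD'

Decoded = AAAAAAAAAAAAAAAAHHHHHHHHAAAAAAAHAAAAAAAAADDDDDDD


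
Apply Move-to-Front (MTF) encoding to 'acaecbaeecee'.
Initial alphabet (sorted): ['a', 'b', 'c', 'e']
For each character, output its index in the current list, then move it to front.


MTF encoding:
'a': index 0 in ['a', 'b', 'c', 'e'] -> ['a', 'b', 'c', 'e']
'c': index 2 in ['a', 'b', 'c', 'e'] -> ['c', 'a', 'b', 'e']
'a': index 1 in ['c', 'a', 'b', 'e'] -> ['a', 'c', 'b', 'e']
'e': index 3 in ['a', 'c', 'b', 'e'] -> ['e', 'a', 'c', 'b']
'c': index 2 in ['e', 'a', 'c', 'b'] -> ['c', 'e', 'a', 'b']
'b': index 3 in ['c', 'e', 'a', 'b'] -> ['b', 'c', 'e', 'a']
'a': index 3 in ['b', 'c', 'e', 'a'] -> ['a', 'b', 'c', 'e']
'e': index 3 in ['a', 'b', 'c', 'e'] -> ['e', 'a', 'b', 'c']
'e': index 0 in ['e', 'a', 'b', 'c'] -> ['e', 'a', 'b', 'c']
'c': index 3 in ['e', 'a', 'b', 'c'] -> ['c', 'e', 'a', 'b']
'e': index 1 in ['c', 'e', 'a', 'b'] -> ['e', 'c', 'a', 'b']
'e': index 0 in ['e', 'c', 'a', 'b'] -> ['e', 'c', 'a', 'b']


Output: [0, 2, 1, 3, 2, 3, 3, 3, 0, 3, 1, 0]


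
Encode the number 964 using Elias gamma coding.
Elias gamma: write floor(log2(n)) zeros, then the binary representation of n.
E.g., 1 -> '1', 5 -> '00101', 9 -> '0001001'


num_bits = floor(log2(964)) + 1 = 10
leading_zeros = num_bits - 1 = 9
binary(964) = 1111000100

Elias gamma(964) = '000000000' + '1111000100' = 0000000001111000100 (19 bits)


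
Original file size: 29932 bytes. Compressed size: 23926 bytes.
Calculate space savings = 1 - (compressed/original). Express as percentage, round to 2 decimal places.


ratio = compressed/original = 23926/29932 = 0.799345
savings = 1 - ratio = 1 - 0.799345 = 0.200655
as a percentage: 0.200655 * 100 = 20.07%

Space savings = 1 - 23926/29932 = 20.07%


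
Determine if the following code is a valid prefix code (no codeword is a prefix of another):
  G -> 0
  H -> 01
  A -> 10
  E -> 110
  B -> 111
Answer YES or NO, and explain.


Checking each pair (does one codeword prefix another?):
  G='0' vs H='01': prefix -- VIOLATION

NO -- this is NOT a valid prefix code. G (0) is a prefix of H (01).


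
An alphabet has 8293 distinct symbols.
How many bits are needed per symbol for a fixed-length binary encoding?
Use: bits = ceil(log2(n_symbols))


log2(8293) = 13.0177
Bracket: 2^13 = 8192 < 8293 <= 2^14 = 16384
So ceil(log2(8293)) = 14

bits = ceil(log2(8293)) = ceil(13.0177) = 14 bits


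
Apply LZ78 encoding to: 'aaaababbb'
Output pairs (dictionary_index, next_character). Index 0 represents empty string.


LZ78 encoding steps:
Dictionary: {0: ''}
Step 1: w='' (idx 0), next='a' -> output (0, 'a'), add 'a' as idx 1
Step 2: w='a' (idx 1), next='a' -> output (1, 'a'), add 'aa' as idx 2
Step 3: w='a' (idx 1), next='b' -> output (1, 'b'), add 'ab' as idx 3
Step 4: w='ab' (idx 3), next='b' -> output (3, 'b'), add 'abb' as idx 4
Step 5: w='' (idx 0), next='b' -> output (0, 'b'), add 'b' as idx 5


Encoded: [(0, 'a'), (1, 'a'), (1, 'b'), (3, 'b'), (0, 'b')]


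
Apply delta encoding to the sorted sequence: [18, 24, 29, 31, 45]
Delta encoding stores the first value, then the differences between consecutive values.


First value: 18
Deltas:
  24 - 18 = 6
  29 - 24 = 5
  31 - 29 = 2
  45 - 31 = 14


Delta encoded: [18, 6, 5, 2, 14]


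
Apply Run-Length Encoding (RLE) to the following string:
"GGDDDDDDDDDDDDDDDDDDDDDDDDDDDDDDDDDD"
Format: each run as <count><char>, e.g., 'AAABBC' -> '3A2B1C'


Scanning runs left to right:
  i=0: run of 'G' x 2 -> '2G'
  i=2: run of 'D' x 34 -> '34D'

RLE = 2G34D


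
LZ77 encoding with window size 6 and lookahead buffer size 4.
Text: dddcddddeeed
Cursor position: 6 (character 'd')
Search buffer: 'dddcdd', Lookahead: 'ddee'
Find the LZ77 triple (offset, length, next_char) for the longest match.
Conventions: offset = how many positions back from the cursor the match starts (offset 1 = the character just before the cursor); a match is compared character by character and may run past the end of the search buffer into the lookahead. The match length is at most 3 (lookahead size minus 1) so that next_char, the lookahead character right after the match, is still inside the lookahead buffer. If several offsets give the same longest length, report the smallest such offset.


Try each offset into the search buffer:
  offset=1 (pos 5, char 'd'): match length 2
  offset=2 (pos 4, char 'd'): match length 2
  offset=3 (pos 3, char 'c'): match length 0
  offset=4 (pos 2, char 'd'): match length 1
  offset=5 (pos 1, char 'd'): match length 2
  offset=6 (pos 0, char 'd'): match length 2
Longest match has length 2, found at offsets 1, 2, 5, 6; take the smallest, offset 1.
next_char = character at position 6 + 2 = 8 -> 'e'

Best match: offset=1, length=2 (matching 'dd' starting at position 5)
LZ77 triple: (1, 2, 'e')


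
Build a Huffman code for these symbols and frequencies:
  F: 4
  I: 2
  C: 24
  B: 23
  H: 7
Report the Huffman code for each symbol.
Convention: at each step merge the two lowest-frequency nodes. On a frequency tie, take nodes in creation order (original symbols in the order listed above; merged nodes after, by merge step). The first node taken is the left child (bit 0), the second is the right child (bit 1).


Huffman tree construction:
Step 1: Merge I(2) + F(4) = 6
Step 2: Merge (I+F)(6) + H(7) = 13
Step 3: Merge ((I+F)+H)(13) + B(23) = 36
Step 4: Merge C(24) + (((I+F)+H)+B)(36) = 60
Read each symbol's code off the tree from the root (left child = 0, right child = 1).

Codes:
  F: 1001 (length 4)
  I: 1000 (length 4)
  C: 0 (length 1)
  B: 11 (length 2)
  H: 101 (length 3)
Average code length: 115/60 = 1.9167 bits/symbol


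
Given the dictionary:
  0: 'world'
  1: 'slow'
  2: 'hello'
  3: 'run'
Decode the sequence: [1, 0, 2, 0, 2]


Look up each index in the dictionary:
  1 -> 'slow'
  0 -> 'world'
  2 -> 'hello'
  0 -> 'world'
  2 -> 'hello'

Decoded: "slow world hello world hello"


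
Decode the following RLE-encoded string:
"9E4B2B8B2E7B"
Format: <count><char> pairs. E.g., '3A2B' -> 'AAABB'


Expanding each <count><char> pair:
  9E -> 'EEEEEEEEE'
  4B -> 'BBBB'
  2B -> 'BB'
  8B -> 'BBBBBBBB'
  2E -> 'EE'
  7B -> 'BBBBBBB'

Decoded = EEEEEEEEEBBBBBBBBBBBBBBEEBBBBBBB


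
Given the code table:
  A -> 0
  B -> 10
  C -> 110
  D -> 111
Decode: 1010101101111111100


Decoding:
10 -> B
10 -> B
10 -> B
110 -> C
111 -> D
111 -> D
110 -> C
0 -> A


Result: BBBCDDCA


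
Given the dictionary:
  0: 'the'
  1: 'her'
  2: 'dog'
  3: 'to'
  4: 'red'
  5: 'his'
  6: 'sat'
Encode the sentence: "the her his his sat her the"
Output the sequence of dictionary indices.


Look up each word in the dictionary:
  'the' -> 0
  'her' -> 1
  'his' -> 5
  'his' -> 5
  'sat' -> 6
  'her' -> 1
  'the' -> 0

Encoded: [0, 1, 5, 5, 6, 1, 0]


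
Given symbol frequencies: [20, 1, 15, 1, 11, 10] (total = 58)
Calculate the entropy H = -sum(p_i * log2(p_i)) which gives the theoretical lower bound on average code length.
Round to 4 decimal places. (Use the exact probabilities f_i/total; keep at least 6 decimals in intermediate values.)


Per-symbol terms -p_i * log2(p_i) with p_i = f_i/58:
  p = 20/58 = 0.344828: log2(p) = -1.536053, -p*log2(p) = 0.529673
  p = 1/58 = 0.017241: log2(p) = -5.857981, -p*log2(p) = 0.101000
  p = 15/58 = 0.258621: log2(p) = -1.951090, -p*log2(p) = 0.504592
  p = 1/58 = 0.017241: log2(p) = -5.857981, -p*log2(p) = 0.101000
  p = 11/58 = 0.189655: log2(p) = -2.398549, -p*log2(p) = 0.454897
  p = 10/58 = 0.172414: log2(p) = -2.536053, -p*log2(p) = 0.437251
H = 0.529673 + 0.101000 + 0.504592 + 0.101000 + 0.454897 + 0.437251 = 2.128413

H = 2.1284 bits/symbol


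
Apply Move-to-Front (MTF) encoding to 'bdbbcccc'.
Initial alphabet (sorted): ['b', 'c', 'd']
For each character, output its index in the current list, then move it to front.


MTF encoding:
'b': index 0 in ['b', 'c', 'd'] -> ['b', 'c', 'd']
'd': index 2 in ['b', 'c', 'd'] -> ['d', 'b', 'c']
'b': index 1 in ['d', 'b', 'c'] -> ['b', 'd', 'c']
'b': index 0 in ['b', 'd', 'c'] -> ['b', 'd', 'c']
'c': index 2 in ['b', 'd', 'c'] -> ['c', 'b', 'd']
'c': index 0 in ['c', 'b', 'd'] -> ['c', 'b', 'd']
'c': index 0 in ['c', 'b', 'd'] -> ['c', 'b', 'd']
'c': index 0 in ['c', 'b', 'd'] -> ['c', 'b', 'd']


Output: [0, 2, 1, 0, 2, 0, 0, 0]


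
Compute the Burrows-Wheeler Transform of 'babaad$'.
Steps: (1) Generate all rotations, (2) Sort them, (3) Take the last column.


Rotations (sorted):
  0: $babaad -> last char: d
  1: aad$bab -> last char: b
  2: abaad$b -> last char: b
  3: ad$baba -> last char: a
  4: baad$ba -> last char: a
  5: babaad$ -> last char: $
  6: d$babaa -> last char: a


BWT = dbbaa$a


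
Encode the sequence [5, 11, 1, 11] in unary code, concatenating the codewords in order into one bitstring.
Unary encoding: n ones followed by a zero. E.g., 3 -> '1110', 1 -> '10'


Encode each number as n ones followed by a terminating 0:
  5 -> 111110 (6 bits)
  11 -> 111111111110 (12 bits)
  1 -> 10 (2 bits)
  11 -> 111111111110 (12 bits)
Total length = 6 + 12 + 2 + 12 = 32 bits.

Unary([5, 11, 1, 11]) = 11111011111111111010111111111110 (32 bits)


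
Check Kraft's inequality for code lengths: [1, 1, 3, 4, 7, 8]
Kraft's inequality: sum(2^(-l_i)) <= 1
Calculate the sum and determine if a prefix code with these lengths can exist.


Sum = 2^(-1) + 2^(-1) + 2^(-3) + 2^(-4) + 2^(-7) + 2^(-8)
    = 0.5 + 0.5 + 0.125 + 0.0625 + 0.0078125 + 0.00390625
    = 307/256 = 1.19921875
Since 1.19921875 > 1, Kraft's inequality is NOT satisfied.
A prefix code with these lengths CANNOT exist.

Kraft sum = 1.19921875. Not satisfied.


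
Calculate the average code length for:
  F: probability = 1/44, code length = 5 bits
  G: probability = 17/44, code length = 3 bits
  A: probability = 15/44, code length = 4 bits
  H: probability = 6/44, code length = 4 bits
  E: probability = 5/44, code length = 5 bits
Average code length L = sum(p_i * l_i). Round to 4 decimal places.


Weighted contributions p_i * l_i:
  F: (1/44) * 5 = 5/44
  G: (17/44) * 3 = 51/44
  A: (15/44) * 4 = 60/44
  H: (6/44) * 4 = 24/44
  E: (5/44) * 5 = 25/44
Sum = (5 + 51 + 60 + 24 + 25)/44 = 165/44

L = 165/44 = 3.7500 bits/symbol


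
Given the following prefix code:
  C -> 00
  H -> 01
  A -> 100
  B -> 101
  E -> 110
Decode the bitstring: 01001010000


Decoding step by step:
Bits 01 -> H
Bits 00 -> C
Bits 101 -> B
Bits 00 -> C
Bits 00 -> C


Decoded message: HCBCC


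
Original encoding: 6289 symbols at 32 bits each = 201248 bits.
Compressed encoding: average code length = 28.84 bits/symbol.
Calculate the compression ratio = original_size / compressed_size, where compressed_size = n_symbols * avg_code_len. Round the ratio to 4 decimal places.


original_size = n_symbols * orig_bits = 6289 * 32 = 201248 bits
compressed_size = n_symbols * avg_code_len = 6289 * 28.84 = 181374.76 bits
ratio = original_size / compressed_size = 201248 / 181374.76 = 1.1096

Compression ratio = 1.1096


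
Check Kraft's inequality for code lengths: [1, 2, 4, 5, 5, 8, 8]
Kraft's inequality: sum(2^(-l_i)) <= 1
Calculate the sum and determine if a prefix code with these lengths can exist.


Sum = 2^(-1) + 2^(-2) + 2^(-4) + 2^(-5) + 2^(-5) + 2^(-8) + 2^(-8)
    = 0.5 + 0.25 + 0.0625 + 0.03125 + 0.03125 + 0.00390625 + 0.00390625
    = 226/256 = 0.8828125
Since 0.8828125 <= 1, Kraft's inequality IS satisfied.
A prefix code with these lengths CAN exist.

Kraft sum = 0.8828125. Satisfied.


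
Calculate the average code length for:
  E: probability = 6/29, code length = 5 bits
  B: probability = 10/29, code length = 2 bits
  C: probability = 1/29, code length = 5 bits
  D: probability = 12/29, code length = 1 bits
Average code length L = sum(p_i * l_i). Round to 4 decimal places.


Weighted contributions p_i * l_i:
  E: (6/29) * 5 = 30/29
  B: (10/29) * 2 = 20/29
  C: (1/29) * 5 = 5/29
  D: (12/29) * 1 = 12/29
Sum = (30 + 20 + 5 + 12)/29 = 67/29

L = 67/29 = 2.3103 bits/symbol
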